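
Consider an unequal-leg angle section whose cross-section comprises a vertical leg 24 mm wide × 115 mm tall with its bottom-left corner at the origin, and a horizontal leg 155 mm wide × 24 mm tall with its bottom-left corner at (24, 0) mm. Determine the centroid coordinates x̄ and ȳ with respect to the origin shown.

x̄ = 63.38 mm, ȳ = 31.38 mm

vertical leg: A = 24 × 115 = 2760.00, centroid at (12.00, 57.50).
horizontal leg: A = 155 × 24 = 3720.00, centroid at (101.50, 12.00).
ΣA = 6480.00 mm², ΣAx̄ = 410700.00 mm³, ΣAȳ = 203340.00 mm³.
x̄ = 410700.00/6480.00 = 63.38 mm; ȳ = 203340.00/6480.00 = 31.38 mm.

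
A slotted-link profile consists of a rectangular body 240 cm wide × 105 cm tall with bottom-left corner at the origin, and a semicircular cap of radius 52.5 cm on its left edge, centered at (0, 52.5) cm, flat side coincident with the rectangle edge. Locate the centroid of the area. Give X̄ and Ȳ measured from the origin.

rectangular body: A = 240 × 105 = 25200.00, centroid at (120.00, 52.50).
semicircular end: A = ½π·52.5² = 4329.51, centroid at (-22.28, 52.50).
ΣA = 29529.51 cm²
ΣAX̄ = (25200.00)(120.00) + (4329.51)(-22.28) = 2927531.25 cm³
ΣAȲ = (25200.00)(52.50) + (4329.51)(52.50) = 1550299.14 cm³
X̄ = 2927531.25 / 29529.51 = 99.14 cm
Ȳ = 1550299.14 / 29529.51 = 52.50 cm

X̄ = 99.14 cm, Ȳ = 52.50 cm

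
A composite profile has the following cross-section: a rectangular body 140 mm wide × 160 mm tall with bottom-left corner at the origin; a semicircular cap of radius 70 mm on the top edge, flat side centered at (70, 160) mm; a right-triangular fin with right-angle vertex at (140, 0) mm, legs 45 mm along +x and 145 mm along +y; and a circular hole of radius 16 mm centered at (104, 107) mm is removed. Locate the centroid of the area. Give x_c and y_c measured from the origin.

Part | A | x̄ᵢ | ȳᵢ | A·x̄ᵢ | A·ȳᵢ
rectangular body | 22400.00 | 70.00 | 80.00 | 1568000.00 | 1792000.00
semicircular top | 7696.90 | 70.00 | 189.71 | 538783.14 | 1460170.99
triangular fin | 3262.50 | 155.00 | 48.33 | 505687.50 | 157687.50
hole | -804.25 | 104.00 | 107.00 | -83641.76 | -86054.51
Σ | 32555.15 |  |  | 2528828.88 | 3323803.98
x_c = 2528828.88 / 32555.15 = 77.68 mm
y_c = 3323803.98 / 32555.15 = 102.10 mm

x_c = 77.68 mm, y_c = 102.10 mm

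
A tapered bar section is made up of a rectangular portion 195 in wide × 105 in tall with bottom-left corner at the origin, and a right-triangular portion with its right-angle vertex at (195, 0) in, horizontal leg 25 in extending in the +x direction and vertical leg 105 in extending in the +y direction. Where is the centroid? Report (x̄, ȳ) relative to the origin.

x̄ = 103.88 in, ȳ = 51.45 in

rectangular portion: A = 195 × 105 = 20475.00, centroid at (97.50, 52.50).
triangular portion: A = ½·25·105 = 1312.50, centroid at (203.33, 35.00).
ΣA = 21787.50 in², ΣAx̄ = 2263187.50 in³, ΣAȳ = 1120875.00 in³.
x̄ = 2263187.50/21787.50 = 103.88 in; ȳ = 1120875.00/21787.50 = 51.45 in.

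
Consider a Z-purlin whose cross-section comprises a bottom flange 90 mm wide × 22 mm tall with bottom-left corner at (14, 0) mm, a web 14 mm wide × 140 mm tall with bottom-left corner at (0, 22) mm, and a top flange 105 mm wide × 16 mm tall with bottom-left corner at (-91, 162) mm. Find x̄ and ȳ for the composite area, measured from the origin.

x̄ = 11.72 mm, ȳ = 86.78 mm

bottom flange: A = 90 × 22 = 1980.00, centroid at (59.00, 11.00).
web: A = 14 × 140 = 1960.00, centroid at (7.00, 92.00).
top flange: A = 105 × 16 = 1680.00, centroid at (-38.50, 170.00).
ΣA = 5620.00 mm²
ΣAx̄ = (1980.00)(59.00) + (1960.00)(7.00) + (1680.00)(-38.50) = 65860.00 mm³
ΣAȳ = (1980.00)(11.00) + (1960.00)(92.00) + (1680.00)(170.00) = 487700.00 mm³
x̄ = 65860.00 / 5620.00 = 11.72 mm
ȳ = 487700.00 / 5620.00 = 86.78 mm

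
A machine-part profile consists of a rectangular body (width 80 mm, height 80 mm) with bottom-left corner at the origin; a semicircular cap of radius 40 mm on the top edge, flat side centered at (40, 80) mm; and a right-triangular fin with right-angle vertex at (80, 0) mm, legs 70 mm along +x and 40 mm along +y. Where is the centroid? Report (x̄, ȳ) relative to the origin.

x̄ = 48.60 mm, ȳ = 50.26 mm

rectangular body: A = 80 × 80 = 6400.00, centroid at (40.00, 40.00).
semicircular top: A = ½π·40² = 2513.27, centroid at (40.00, 96.98).
triangular fin: A = ½·70·40 = 1400.00, centroid at (103.33, 13.33).
ΣA = 10313.27 mm²
ΣAx̄ = (6400.00)(40.00) + (2513.27)(40.00) + (1400.00)(103.33) = 501197.63 mm³
ΣAȳ = (6400.00)(40.00) + (2513.27)(96.98) + (1400.00)(13.33) = 518395.26 mm³
x̄ = 501197.63 / 10313.27 = 48.60 mm
ȳ = 518395.26 / 10313.27 = 50.26 mm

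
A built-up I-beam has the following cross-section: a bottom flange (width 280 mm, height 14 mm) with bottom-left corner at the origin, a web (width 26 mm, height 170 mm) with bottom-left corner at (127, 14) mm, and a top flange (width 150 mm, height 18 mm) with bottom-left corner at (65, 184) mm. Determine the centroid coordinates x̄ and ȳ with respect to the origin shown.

Part | A | x̄ᵢ | ȳᵢ | A·x̄ᵢ | A·ȳᵢ
bottom flange | 3920.00 | 140.00 | 7.00 | 548800.00 | 27440.00
web | 4420.00 | 140.00 | 99.00 | 618800.00 | 437580.00
top flange | 2700.00 | 140.00 | 193.00 | 378000.00 | 521100.00
Σ | 11040.00 |  |  | 1545600.00 | 986120.00
x̄ = 1545600.00 / 11040.00 = 140.00 mm
ȳ = 986120.00 / 11040.00 = 89.32 mm

x̄ = 140.00 mm, ȳ = 89.32 mm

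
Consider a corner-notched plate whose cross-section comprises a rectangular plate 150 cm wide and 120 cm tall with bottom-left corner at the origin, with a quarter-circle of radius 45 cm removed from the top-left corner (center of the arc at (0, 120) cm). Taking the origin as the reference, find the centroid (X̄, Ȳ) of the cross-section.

X̄ = 80.42 cm, Ȳ = 56.04 cm

Part | A | x̄ᵢ | ȳᵢ | A·x̄ᵢ | A·ȳᵢ
plate | 18000.00 | 75.00 | 60.00 | 1350000.00 | 1080000.00
removed quarter-circle | -1590.43 | 19.10 | 100.90 | -30375.00 | -160476.75
Σ | 16409.57 |  |  | 1319625.00 | 919523.25
X̄ = 1319625.00 / 16409.57 = 80.42 cm
Ȳ = 919523.25 / 16409.57 = 56.04 cm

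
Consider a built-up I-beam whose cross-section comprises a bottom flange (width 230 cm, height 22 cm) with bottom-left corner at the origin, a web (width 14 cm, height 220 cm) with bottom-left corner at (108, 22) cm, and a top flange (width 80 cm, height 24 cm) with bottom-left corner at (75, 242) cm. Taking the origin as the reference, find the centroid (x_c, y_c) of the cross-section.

Part | A | x̄ᵢ | ȳᵢ | A·x̄ᵢ | A·ȳᵢ
bottom flange | 5060.00 | 115.00 | 11.00 | 581900.00 | 55660.00
web | 3080.00 | 115.00 | 132.00 | 354200.00 | 406560.00
top flange | 1920.00 | 115.00 | 254.00 | 220800.00 | 487680.00
Σ | 10060.00 |  |  | 1156900.00 | 949900.00
x_c = 1156900.00 / 10060.00 = 115.00 cm
y_c = 949900.00 / 10060.00 = 94.42 cm

x_c = 115.00 cm, y_c = 94.42 cm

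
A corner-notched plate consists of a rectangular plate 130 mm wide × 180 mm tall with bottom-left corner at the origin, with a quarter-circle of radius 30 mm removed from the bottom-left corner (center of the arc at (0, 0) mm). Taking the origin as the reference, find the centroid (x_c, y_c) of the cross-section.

plate: A = 130 × 180 = 23400.00, centroid at (65.00, 90.00).
removed quarter-circle: A = −¼π·30² = -706.86, centroid at (12.73, 12.73).
ΣA = 22693.14 mm²
ΣAx_c = (23400.00)(65.00) + (-706.86)(12.73) = 1512000.00 mm³
ΣAy_c = (23400.00)(90.00) + (-706.86)(12.73) = 2097000.00 mm³
x_c = 1512000.00 / 22693.14 = 66.63 mm
y_c = 2097000.00 / 22693.14 = 92.41 mm

x_c = 66.63 mm, y_c = 92.41 mm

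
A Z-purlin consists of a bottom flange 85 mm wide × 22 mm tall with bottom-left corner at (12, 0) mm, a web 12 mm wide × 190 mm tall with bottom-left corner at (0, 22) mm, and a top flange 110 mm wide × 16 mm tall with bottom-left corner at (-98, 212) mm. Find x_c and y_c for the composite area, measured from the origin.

x_c = 6.75 mm, y_c = 114.13 mm

Part | A | x̄ᵢ | ȳᵢ | A·x̄ᵢ | A·ȳᵢ
bottom flange | 1870.00 | 54.50 | 11.00 | 101915.00 | 20570.00
web | 2280.00 | 6.00 | 117.00 | 13680.00 | 266760.00
top flange | 1760.00 | -43.00 | 220.00 | -75680.00 | 387200.00
Σ | 5910.00 |  |  | 39915.00 | 674530.00
x_c = 39915.00 / 5910.00 = 6.75 mm
y_c = 674530.00 / 5910.00 = 114.13 mm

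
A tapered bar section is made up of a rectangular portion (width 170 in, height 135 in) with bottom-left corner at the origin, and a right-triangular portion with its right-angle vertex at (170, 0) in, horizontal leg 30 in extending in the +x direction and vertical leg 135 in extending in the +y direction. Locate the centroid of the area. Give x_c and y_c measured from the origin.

rectangular portion: A = 170 × 135 = 22950.00, centroid at (85.00, 67.50).
triangular portion: A = ½·30·135 = 2025.00, centroid at (180.00, 45.00).
ΣA = 24975.00 in²
ΣAx_c = (22950.00)(85.00) + (2025.00)(180.00) = 2315250.00 in³
ΣAy_c = (22950.00)(67.50) + (2025.00)(45.00) = 1640250.00 in³
x_c = 2315250.00 / 24975.00 = 92.70 in
y_c = 1640250.00 / 24975.00 = 65.68 in

x_c = 92.70 in, y_c = 65.68 in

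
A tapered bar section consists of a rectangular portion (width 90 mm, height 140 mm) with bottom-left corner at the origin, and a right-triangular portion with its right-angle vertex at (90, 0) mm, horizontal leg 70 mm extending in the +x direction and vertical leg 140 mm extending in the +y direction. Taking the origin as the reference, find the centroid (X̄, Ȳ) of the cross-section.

rectangular portion: A = 90 × 140 = 12600.00, centroid at (45.00, 70.00).
triangular portion: A = ½·70·140 = 4900.00, centroid at (113.33, 46.67).
ΣA = 17500.00 mm²
ΣAX̄ = (12600.00)(45.00) + (4900.00)(113.33) = 1122333.33 mm³
ΣAȲ = (12600.00)(70.00) + (4900.00)(46.67) = 1110666.67 mm³
X̄ = 1122333.33 / 17500.00 = 64.13 mm
Ȳ = 1110666.67 / 17500.00 = 63.47 mm

X̄ = 64.13 mm, Ȳ = 63.47 mm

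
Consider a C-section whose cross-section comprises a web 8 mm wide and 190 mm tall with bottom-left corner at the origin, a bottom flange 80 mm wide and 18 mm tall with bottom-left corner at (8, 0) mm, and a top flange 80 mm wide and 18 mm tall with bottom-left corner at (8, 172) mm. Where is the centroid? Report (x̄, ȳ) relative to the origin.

web: A = 8 × 190 = 1520.00, centroid at (4.00, 95.00).
bottom flange: A = 80 × 18 = 1440.00, centroid at (48.00, 9.00).
top flange: A = 80 × 18 = 1440.00, centroid at (48.00, 181.00).
ΣA = 4400.00 mm², ΣAx̄ = 144320.00 mm³, ΣAȳ = 418000.00 mm³.
x̄ = 144320.00/4400.00 = 32.80 mm; ȳ = 418000.00/4400.00 = 95.00 mm.

x̄ = 32.80 mm, ȳ = 95.00 mm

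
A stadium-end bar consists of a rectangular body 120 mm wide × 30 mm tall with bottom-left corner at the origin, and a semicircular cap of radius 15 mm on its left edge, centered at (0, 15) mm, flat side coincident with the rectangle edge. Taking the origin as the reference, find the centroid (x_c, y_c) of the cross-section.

rectangular body: A = 120 × 30 = 3600.00, centroid at (60.00, 15.00).
semicircular end: A = ½π·15² = 353.43, centroid at (-6.37, 15.00).
ΣA = 3953.43 mm², ΣAx_c = 213750.00 mm³, ΣAy_c = 59301.44 mm³.
x_c = 213750.00/3953.43 = 54.07 mm; y_c = 59301.44/3953.43 = 15.00 mm.

x_c = 54.07 mm, y_c = 15.00 mm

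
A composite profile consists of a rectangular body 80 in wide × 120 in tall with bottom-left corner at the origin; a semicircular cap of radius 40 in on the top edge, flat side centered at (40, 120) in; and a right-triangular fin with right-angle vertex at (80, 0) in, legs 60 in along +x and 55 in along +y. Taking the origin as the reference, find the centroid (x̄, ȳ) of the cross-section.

rectangular body: A = 80 × 120 = 9600.00, centroid at (40.00, 60.00).
semicircular top: A = ½π·40² = 2513.27, centroid at (40.00, 136.98).
triangular fin: A = ½·60·55 = 1650.00, centroid at (100.00, 18.33).
ΣA = 13763.27 in²
ΣAx̄ = (9600.00)(40.00) + (2513.27)(40.00) + (1650.00)(100.00) = 649530.96 in³
ΣAȳ = (9600.00)(60.00) + (2513.27)(136.98) + (1650.00)(18.33) = 950509.56 in³
x̄ = 649530.96 / 13763.27 = 47.19 in
ȳ = 950509.56 / 13763.27 = 69.06 in

x̄ = 47.19 in, ȳ = 69.06 in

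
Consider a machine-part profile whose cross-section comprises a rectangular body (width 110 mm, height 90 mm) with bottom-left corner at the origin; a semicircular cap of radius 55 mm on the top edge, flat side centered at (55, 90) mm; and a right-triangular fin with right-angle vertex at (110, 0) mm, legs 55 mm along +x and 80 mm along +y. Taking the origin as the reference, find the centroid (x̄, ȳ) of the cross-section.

rectangular body: A = 110 × 90 = 9900.00, centroid at (55.00, 45.00).
semicircular top: A = ½π·55² = 4751.66, centroid at (55.00, 113.34).
triangular fin: A = ½·55·80 = 2200.00, centroid at (128.33, 26.67).
ΣA = 16851.66 mm²
ΣAx̄ = (9900.00)(55.00) + (4751.66)(55.00) + (2200.00)(128.33) = 1088174.57 mm³
ΣAȳ = (9900.00)(45.00) + (4751.66)(113.34) + (2200.00)(26.67) = 1042732.63 mm³
x̄ = 1088174.57 / 16851.66 = 64.57 mm
ȳ = 1042732.63 / 16851.66 = 61.88 mm

x̄ = 64.57 mm, ȳ = 61.88 mm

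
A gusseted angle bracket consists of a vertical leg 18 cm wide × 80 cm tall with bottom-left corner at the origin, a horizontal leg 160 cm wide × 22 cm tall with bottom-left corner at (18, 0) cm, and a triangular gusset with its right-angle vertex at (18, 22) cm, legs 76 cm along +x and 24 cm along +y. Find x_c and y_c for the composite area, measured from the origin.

vertical leg: A = 18 × 80 = 1440.00, centroid at (9.00, 40.00).
horizontal leg: A = 160 × 22 = 3520.00, centroid at (98.00, 11.00).
gusset: A = ½·76·24 = 912.00, centroid at (43.33, 30.00).
ΣA = 5872.00 cm²
ΣAx_c = (1440.00)(9.00) + (3520.00)(98.00) + (912.00)(43.33) = 397440.00 cm³
ΣAy_c = (1440.00)(40.00) + (3520.00)(11.00) + (912.00)(30.00) = 123680.00 cm³
x_c = 397440.00 / 5872.00 = 67.68 cm
y_c = 123680.00 / 5872.00 = 21.06 cm

x_c = 67.68 cm, y_c = 21.06 cm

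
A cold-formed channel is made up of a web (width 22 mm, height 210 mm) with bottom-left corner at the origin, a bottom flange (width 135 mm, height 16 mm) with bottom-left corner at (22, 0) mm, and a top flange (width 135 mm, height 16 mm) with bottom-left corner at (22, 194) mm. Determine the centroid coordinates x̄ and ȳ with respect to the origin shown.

x̄ = 48.93 mm, ȳ = 105.00 mm

web: A = 22 × 210 = 4620.00, centroid at (11.00, 105.00).
bottom flange: A = 135 × 16 = 2160.00, centroid at (89.50, 8.00).
top flange: A = 135 × 16 = 2160.00, centroid at (89.50, 202.00).
ΣA = 8940.00 mm²
ΣAx̄ = (4620.00)(11.00) + (2160.00)(89.50) + (2160.00)(89.50) = 437460.00 mm³
ΣAȳ = (4620.00)(105.00) + (2160.00)(8.00) + (2160.00)(202.00) = 938700.00 mm³
x̄ = 437460.00 / 8940.00 = 48.93 mm
ȳ = 938700.00 / 8940.00 = 105.00 mm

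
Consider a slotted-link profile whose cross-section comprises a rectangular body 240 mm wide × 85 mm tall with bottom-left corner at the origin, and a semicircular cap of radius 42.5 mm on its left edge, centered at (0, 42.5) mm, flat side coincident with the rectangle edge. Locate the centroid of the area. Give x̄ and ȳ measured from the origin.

rectangular body: A = 240 × 85 = 20400.00, centroid at (120.00, 42.50).
semicircular end: A = ½π·42.5² = 2837.25, centroid at (-18.04, 42.50).
ΣA = 23237.25 mm²
ΣAx̄ = (20400.00)(120.00) + (2837.25)(-18.04) = 2396822.92 mm³
ΣAȳ = (20400.00)(42.50) + (2837.25)(42.50) = 987583.16 mm³
x̄ = 2396822.92 / 23237.25 = 103.15 mm
ȳ = 987583.16 / 23237.25 = 42.50 mm

x̄ = 103.15 mm, ȳ = 42.50 mm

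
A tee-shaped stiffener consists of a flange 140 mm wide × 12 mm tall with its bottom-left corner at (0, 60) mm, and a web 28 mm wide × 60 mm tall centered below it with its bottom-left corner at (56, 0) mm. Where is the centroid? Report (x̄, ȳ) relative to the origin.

x̄ = 70.00 mm, ȳ = 48.00 mm

Part | A | x̄ᵢ | ȳᵢ | A·x̄ᵢ | A·ȳᵢ
web | 1680.00 | 70.00 | 30.00 | 117600.00 | 50400.00
flange | 1680.00 | 70.00 | 66.00 | 117600.00 | 110880.00
Σ | 3360.00 |  |  | 235200.00 | 161280.00
x̄ = 235200.00 / 3360.00 = 70.00 mm
ȳ = 161280.00 / 3360.00 = 48.00 mm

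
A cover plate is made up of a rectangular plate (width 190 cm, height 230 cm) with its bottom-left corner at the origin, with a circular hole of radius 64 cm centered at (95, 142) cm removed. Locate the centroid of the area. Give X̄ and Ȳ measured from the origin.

X̄ = 95.00 cm, Ȳ = 103.73 cm

plate: A = 190 × 230 = 43700.00, centroid at (95.00, 115.00).
hole: A = −π·64² = -12867.96, centroid at (95.00, 142.00).
ΣA = 30832.04 cm²
ΣAX̄ = (43700.00)(95.00) + (-12867.96)(95.00) = 2929043.47 cm³
ΣAȲ = (43700.00)(115.00) + (-12867.96)(142.00) = 3198249.18 cm³
X̄ = 2929043.47 / 30832.04 = 95.00 cm
Ȳ = 3198249.18 / 30832.04 = 103.73 cm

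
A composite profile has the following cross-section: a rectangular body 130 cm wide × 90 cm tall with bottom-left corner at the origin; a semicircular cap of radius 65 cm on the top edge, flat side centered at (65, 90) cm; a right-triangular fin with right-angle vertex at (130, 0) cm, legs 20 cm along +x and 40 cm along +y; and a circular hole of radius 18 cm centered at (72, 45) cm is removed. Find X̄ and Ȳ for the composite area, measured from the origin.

rectangular body: A = 130 × 90 = 11700.00, centroid at (65.00, 45.00).
semicircular top: A = ½π·65² = 6636.61, centroid at (65.00, 117.59).
triangular fin: A = ½·20·40 = 400.00, centroid at (136.67, 13.33).
hole: A = −π·18² = -1017.88, centroid at (72.00, 45.00).
ΣA = 17718.74 cm²
ΣAX̄ = (11700.00)(65.00) + (6636.61)(65.00) + (400.00)(136.67) + (-1017.88)(72.00) = 1173259.53 cm³
ΣAȲ = (11700.00)(45.00) + (6636.61)(117.59) + (400.00)(13.33) + (-1017.88)(45.00) = 1266407.55 cm³
X̄ = 1173259.53 / 17718.74 = 66.22 cm
Ȳ = 1266407.55 / 17718.74 = 71.47 cm

X̄ = 66.22 cm, Ȳ = 71.47 cm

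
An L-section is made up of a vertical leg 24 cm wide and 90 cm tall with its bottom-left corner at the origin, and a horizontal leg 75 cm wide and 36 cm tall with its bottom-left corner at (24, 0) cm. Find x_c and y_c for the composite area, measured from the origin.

vertical leg: A = 24 × 90 = 2160.00, centroid at (12.00, 45.00).
horizontal leg: A = 75 × 36 = 2700.00, centroid at (61.50, 18.00).
ΣA = 4860.00 cm², ΣAx_c = 191970.00 cm³, ΣAy_c = 145800.00 cm³.
x_c = 191970.00/4860.00 = 39.50 cm; y_c = 145800.00/4860.00 = 30.00 cm.

x_c = 39.50 cm, y_c = 30.00 cm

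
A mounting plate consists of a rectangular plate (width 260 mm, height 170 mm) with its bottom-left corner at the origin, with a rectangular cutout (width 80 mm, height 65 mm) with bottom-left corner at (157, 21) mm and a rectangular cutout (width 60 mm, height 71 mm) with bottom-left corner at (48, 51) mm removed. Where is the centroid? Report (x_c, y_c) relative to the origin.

Part | A | x̄ᵢ | ȳᵢ | A·x̄ᵢ | A·ȳᵢ
plate | 44200.00 | 130.00 | 85.00 | 5746000.00 | 3757000.00
hole 1 | -5200.00 | 197.00 | 53.50 | -1024400.00 | -278200.00
hole 2 | -4260.00 | 78.00 | 86.50 | -332280.00 | -368490.00
Σ | 34740.00 |  |  | 4389320.00 | 3110310.00
x_c = 4389320.00 / 34740.00 = 126.35 mm
y_c = 3110310.00 / 34740.00 = 89.53 mm

x_c = 126.35 mm, y_c = 89.53 mm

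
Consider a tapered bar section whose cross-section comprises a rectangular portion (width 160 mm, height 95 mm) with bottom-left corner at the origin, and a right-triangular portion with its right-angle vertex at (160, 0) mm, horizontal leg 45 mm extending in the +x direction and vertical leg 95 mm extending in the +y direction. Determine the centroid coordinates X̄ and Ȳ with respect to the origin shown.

X̄ = 91.71 mm, Ȳ = 45.55 mm

rectangular portion: A = 160 × 95 = 15200.00, centroid at (80.00, 47.50).
triangular portion: A = ½·45·95 = 2137.50, centroid at (175.00, 31.67).
ΣA = 17337.50 mm²
ΣAX̄ = (15200.00)(80.00) + (2137.50)(175.00) = 1590062.50 mm³
ΣAȲ = (15200.00)(47.50) + (2137.50)(31.67) = 789687.50 mm³
X̄ = 1590062.50 / 17337.50 = 91.71 mm
Ȳ = 789687.50 / 17337.50 = 45.55 mm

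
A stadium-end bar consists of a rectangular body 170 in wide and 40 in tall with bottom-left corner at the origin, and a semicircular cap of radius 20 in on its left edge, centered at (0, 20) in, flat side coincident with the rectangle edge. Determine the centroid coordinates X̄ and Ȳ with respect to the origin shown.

rectangular body: A = 170 × 40 = 6800.00, centroid at (85.00, 20.00).
semicircular end: A = ½π·20² = 628.32, centroid at (-8.49, 20.00).
ΣA = 7428.32 in², ΣAX̄ = 572666.67 in³, ΣAȲ = 148566.37 in³.
X̄ = 572666.67/7428.32 = 77.09 in; Ȳ = 148566.37/7428.32 = 20.00 in.

X̄ = 77.09 in, Ȳ = 20.00 in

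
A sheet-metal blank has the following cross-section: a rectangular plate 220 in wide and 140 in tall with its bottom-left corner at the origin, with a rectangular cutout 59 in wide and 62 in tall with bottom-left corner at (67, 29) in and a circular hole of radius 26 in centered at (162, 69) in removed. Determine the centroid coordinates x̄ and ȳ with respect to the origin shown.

x̄ = 107.56 in, ȳ = 71.55 in

plate: A = 220 × 140 = 30800.00, centroid at (110.00, 70.00).
hole 1: A = −(59 × 62) = -3658.00, centroid at (96.50, 60.00).
hole 2: A = −π·26² = -2123.72, centroid at (162.00, 69.00).
ΣA = 25018.28 in², ΣAx̄ = 2690960.91 in³, ΣAȳ = 1789983.55 in³.
x̄ = 2690960.91/25018.28 = 107.56 in; ȳ = 1789983.55/25018.28 = 71.55 in.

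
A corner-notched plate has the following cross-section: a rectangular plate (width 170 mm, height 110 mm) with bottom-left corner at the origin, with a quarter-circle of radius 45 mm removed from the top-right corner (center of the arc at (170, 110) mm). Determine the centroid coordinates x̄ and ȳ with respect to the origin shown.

plate: A = 170 × 110 = 18700.00, centroid at (85.00, 55.00).
removed quarter-circle: A = −¼π·45² = -1590.43, centroid at (150.90, 90.90).
ΣA = 17109.57 mm²
ΣAx̄ = (18700.00)(85.00) + (-1590.43)(150.90) = 1349501.68 mm³
ΣAȳ = (18700.00)(55.00) + (-1590.43)(90.90) = 883927.56 mm³
x̄ = 1349501.68 / 17109.57 = 78.87 mm
ȳ = 883927.56 / 17109.57 = 51.66 mm

x̄ = 78.87 mm, ȳ = 51.66 mm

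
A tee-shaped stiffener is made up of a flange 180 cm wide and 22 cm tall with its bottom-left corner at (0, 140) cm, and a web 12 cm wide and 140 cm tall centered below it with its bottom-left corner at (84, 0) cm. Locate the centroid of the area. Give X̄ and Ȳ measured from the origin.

X̄ = 90.00 cm, Ȳ = 126.87 cm

web: A = 12 × 140 = 1680.00, centroid at (90.00, 70.00).
flange: A = 180 × 22 = 3960.00, centroid at (90.00, 151.00).
ΣA = 5640.00 cm²
ΣAX̄ = (1680.00)(90.00) + (3960.00)(90.00) = 507600.00 cm³
ΣAȲ = (1680.00)(70.00) + (3960.00)(151.00) = 715560.00 cm³
X̄ = 507600.00 / 5640.00 = 90.00 cm
Ȳ = 715560.00 / 5640.00 = 126.87 cm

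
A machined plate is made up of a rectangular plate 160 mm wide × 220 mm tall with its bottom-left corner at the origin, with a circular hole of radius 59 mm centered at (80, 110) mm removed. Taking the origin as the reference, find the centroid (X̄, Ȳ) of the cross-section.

X̄ = 80.00 mm, Ȳ = 110.00 mm

plate: A = 160 × 220 = 35200.00, centroid at (80.00, 110.00).
hole: A = −π·59² = -10935.88, centroid at (80.00, 110.00).
ΣA = 24264.12 mm², ΣAX̄ = 1941129.28 mm³, ΣAȲ = 2669052.76 mm³.
X̄ = 1941129.28/24264.12 = 80.00 mm; Ȳ = 2669052.76/24264.12 = 110.00 mm.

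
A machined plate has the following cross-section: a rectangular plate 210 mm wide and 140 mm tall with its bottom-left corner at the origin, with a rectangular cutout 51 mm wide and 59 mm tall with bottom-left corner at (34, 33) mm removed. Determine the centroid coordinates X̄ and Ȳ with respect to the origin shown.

plate: A = 210 × 140 = 29400.00, centroid at (105.00, 70.00).
hole: A = −(51 × 59) = -3009.00, centroid at (59.50, 62.50).
ΣA = 26391.00 mm², ΣAX̄ = 2907964.50 mm³, ΣAȲ = 1869937.50 mm³.
X̄ = 2907964.50/26391.00 = 110.19 mm; Ȳ = 1869937.50/26391.00 = 70.86 mm.

X̄ = 110.19 mm, Ȳ = 70.86 mm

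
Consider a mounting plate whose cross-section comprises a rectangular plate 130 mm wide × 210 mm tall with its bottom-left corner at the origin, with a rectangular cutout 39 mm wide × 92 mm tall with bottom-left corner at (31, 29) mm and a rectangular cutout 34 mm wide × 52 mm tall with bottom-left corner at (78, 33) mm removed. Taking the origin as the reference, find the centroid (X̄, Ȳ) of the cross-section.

Part | A | x̄ᵢ | ȳᵢ | A·x̄ᵢ | A·ȳᵢ
plate | 27300.00 | 65.00 | 105.00 | 1774500.00 | 2866500.00
hole 1 | -3588.00 | 50.50 | 75.00 | -181194.00 | -269100.00
hole 2 | -1768.00 | 95.00 | 59.00 | -167960.00 | -104312.00
Σ | 21944.00 |  |  | 1425346.00 | 2493088.00
X̄ = 1425346.00 / 21944.00 = 64.95 mm
Ȳ = 2493088.00 / 21944.00 = 113.61 mm

X̄ = 64.95 mm, Ȳ = 113.61 mm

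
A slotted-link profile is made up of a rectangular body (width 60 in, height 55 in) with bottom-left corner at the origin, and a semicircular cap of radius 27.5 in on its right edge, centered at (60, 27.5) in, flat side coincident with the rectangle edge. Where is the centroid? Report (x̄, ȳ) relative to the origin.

rectangular body: A = 60 × 55 = 3300.00, centroid at (30.00, 27.50).
semicircular end: A = ½π·27.5² = 1187.91, centroid at (71.67, 27.50).
ΣA = 4487.91 in²
ΣAx̄ = (3300.00)(30.00) + (1187.91)(71.67) = 184139.47 in³
ΣAȳ = (3300.00)(27.50) + (1187.91)(27.50) = 123417.65 in³
x̄ = 184139.47 / 4487.91 = 41.03 in
ȳ = 123417.65 / 4487.91 = 27.50 in

x̄ = 41.03 in, ȳ = 27.50 in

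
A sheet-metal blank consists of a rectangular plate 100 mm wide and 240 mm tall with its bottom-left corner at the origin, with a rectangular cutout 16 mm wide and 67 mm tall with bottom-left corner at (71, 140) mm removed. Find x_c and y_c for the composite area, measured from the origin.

x_c = 48.64 mm, y_c = 117.50 mm

plate: A = 100 × 240 = 24000.00, centroid at (50.00, 120.00).
hole: A = −(16 × 67) = -1072.00, centroid at (79.00, 173.50).
ΣA = 22928.00 mm²
ΣAx_c = (24000.00)(50.00) + (-1072.00)(79.00) = 1115312.00 mm³
ΣAy_c = (24000.00)(120.00) + (-1072.00)(173.50) = 2694008.00 mm³
x_c = 1115312.00 / 22928.00 = 48.64 mm
y_c = 2694008.00 / 22928.00 = 117.50 mm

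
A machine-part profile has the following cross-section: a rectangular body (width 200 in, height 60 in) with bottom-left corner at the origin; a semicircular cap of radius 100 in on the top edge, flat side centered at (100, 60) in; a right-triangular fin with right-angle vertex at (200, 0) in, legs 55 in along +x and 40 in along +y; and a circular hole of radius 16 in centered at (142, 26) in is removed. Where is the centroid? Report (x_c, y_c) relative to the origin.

x_c = 103.44 in, y_c = 70.09 in

Part | A | x̄ᵢ | ȳᵢ | A·x̄ᵢ | A·ȳᵢ
rectangular body | 12000.00 | 100.00 | 30.00 | 1200000.00 | 360000.00
semicircular top | 15707.96 | 100.00 | 102.44 | 1570796.33 | 1609144.46
triangular fin | 1100.00 | 218.33 | 13.33 | 240166.67 | 14666.67
hole | -804.25 | 142.00 | 26.00 | -114203.18 | -20910.44
Σ | 28003.72 |  |  | 2896759.82 | 1962900.69
x_c = 2896759.82 / 28003.72 = 103.44 in
y_c = 1962900.69 / 28003.72 = 70.09 in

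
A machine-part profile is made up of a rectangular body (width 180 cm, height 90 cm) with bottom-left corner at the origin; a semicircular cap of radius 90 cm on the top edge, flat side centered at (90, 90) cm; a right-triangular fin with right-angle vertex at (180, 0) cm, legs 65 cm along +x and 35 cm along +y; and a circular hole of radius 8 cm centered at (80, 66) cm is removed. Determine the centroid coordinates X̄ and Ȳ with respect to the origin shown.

X̄ = 94.32 cm, Ȳ = 79.04 cm

rectangular body: A = 180 × 90 = 16200.00, centroid at (90.00, 45.00).
semicircular top: A = ½π·90² = 12723.45, centroid at (90.00, 128.20).
triangular fin: A = ½·65·35 = 1137.50, centroid at (201.67, 11.67).
hole: A = −π·8² = -201.06, centroid at (80.00, 66.00).
ΣA = 29859.89 cm², ΣAX̄ = 2816421.40 cm³, ΣAȲ = 2360111.27 cm³.
X̄ = 2816421.40/29859.89 = 94.32 cm; Ȳ = 2360111.27/29859.89 = 79.04 cm.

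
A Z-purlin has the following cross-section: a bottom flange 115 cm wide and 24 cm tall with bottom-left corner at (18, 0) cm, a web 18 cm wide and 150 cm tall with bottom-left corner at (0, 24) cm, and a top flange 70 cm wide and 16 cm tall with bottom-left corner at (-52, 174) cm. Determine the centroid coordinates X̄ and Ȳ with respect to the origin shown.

X̄ = 32.47 cm, Ȳ = 76.64 cm

bottom flange: A = 115 × 24 = 2760.00, centroid at (75.50, 12.00).
web: A = 18 × 150 = 2700.00, centroid at (9.00, 99.00).
top flange: A = 70 × 16 = 1120.00, centroid at (-17.00, 182.00).
ΣA = 6580.00 cm²
ΣAX̄ = (2760.00)(75.50) + (2700.00)(9.00) + (1120.00)(-17.00) = 213640.00 cm³
ΣAȲ = (2760.00)(12.00) + (2700.00)(99.00) + (1120.00)(182.00) = 504260.00 cm³
X̄ = 213640.00 / 6580.00 = 32.47 cm
Ȳ = 504260.00 / 6580.00 = 76.64 cm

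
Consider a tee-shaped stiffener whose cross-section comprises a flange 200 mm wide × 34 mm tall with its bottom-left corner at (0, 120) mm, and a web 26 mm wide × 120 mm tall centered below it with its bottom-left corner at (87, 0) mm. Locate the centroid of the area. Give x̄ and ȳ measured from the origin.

web: A = 26 × 120 = 3120.00, centroid at (100.00, 60.00).
flange: A = 200 × 34 = 6800.00, centroid at (100.00, 137.00).
ΣA = 9920.00 mm², ΣAx̄ = 992000.00 mm³, ΣAȳ = 1118800.00 mm³.
x̄ = 992000.00/9920.00 = 100.00 mm; ȳ = 1118800.00/9920.00 = 112.78 mm.

x̄ = 100.00 mm, ȳ = 112.78 mm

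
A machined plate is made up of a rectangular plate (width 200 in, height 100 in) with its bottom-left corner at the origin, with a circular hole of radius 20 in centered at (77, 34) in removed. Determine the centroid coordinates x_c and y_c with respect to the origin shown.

Part | A | x̄ᵢ | ȳᵢ | A·x̄ᵢ | A·ȳᵢ
plate | 20000.00 | 100.00 | 50.00 | 2000000.00 | 1000000.00
hole | -1256.64 | 77.00 | 34.00 | -96761.05 | -42725.66
Σ | 18743.36 |  |  | 1903238.95 | 957274.34
x_c = 1903238.95 / 18743.36 = 101.54 in
y_c = 957274.34 / 18743.36 = 51.07 in

x_c = 101.54 in, y_c = 51.07 in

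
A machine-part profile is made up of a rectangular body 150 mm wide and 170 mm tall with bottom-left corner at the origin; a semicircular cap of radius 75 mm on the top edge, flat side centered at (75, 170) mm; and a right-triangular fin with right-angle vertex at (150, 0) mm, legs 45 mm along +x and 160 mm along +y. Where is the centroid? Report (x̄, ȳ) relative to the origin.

x̄ = 83.54 mm, ȳ = 109.21 mm

rectangular body: A = 150 × 170 = 25500.00, centroid at (75.00, 85.00).
semicircular top: A = ½π·75² = 8835.73, centroid at (75.00, 201.83).
triangular fin: A = ½·45·160 = 3600.00, centroid at (165.00, 53.33).
ΣA = 37935.73 mm²
ΣAx̄ = (25500.00)(75.00) + (8835.73)(75.00) + (3600.00)(165.00) = 3169179.70 mm³
ΣAȳ = (25500.00)(85.00) + (8835.73)(201.83) + (3600.00)(53.33) = 4142823.99 mm³
x̄ = 3169179.70 / 37935.73 = 83.54 mm
ȳ = 4142823.99 / 37935.73 = 109.21 mm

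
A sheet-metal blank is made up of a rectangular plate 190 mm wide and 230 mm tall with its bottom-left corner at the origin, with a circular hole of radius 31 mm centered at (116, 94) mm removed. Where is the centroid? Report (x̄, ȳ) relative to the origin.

x̄ = 93.44 mm, ȳ = 116.56 mm

Part | A | x̄ᵢ | ȳᵢ | A·x̄ᵢ | A·ȳᵢ
plate | 43700.00 | 95.00 | 115.00 | 4151500.00 | 5025500.00
hole | -3019.07 | 116.00 | 94.00 | -350212.18 | -283792.63
Σ | 40680.93 |  |  | 3801287.82 | 4741707.37
x̄ = 3801287.82 / 40680.93 = 93.44 mm
ȳ = 4741707.37 / 40680.93 = 116.56 mm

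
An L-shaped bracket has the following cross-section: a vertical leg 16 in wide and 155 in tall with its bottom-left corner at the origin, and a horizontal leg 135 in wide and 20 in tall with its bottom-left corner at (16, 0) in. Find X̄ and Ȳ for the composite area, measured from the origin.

Part | A | x̄ᵢ | ȳᵢ | A·x̄ᵢ | A·ȳᵢ
vertical leg | 2480.00 | 8.00 | 77.50 | 19840.00 | 192200.00
horizontal leg | 2700.00 | 83.50 | 10.00 | 225450.00 | 27000.00
Σ | 5180.00 |  |  | 245290.00 | 219200.00
X̄ = 245290.00 / 5180.00 = 47.35 in
Ȳ = 219200.00 / 5180.00 = 42.32 in

X̄ = 47.35 in, Ȳ = 42.32 in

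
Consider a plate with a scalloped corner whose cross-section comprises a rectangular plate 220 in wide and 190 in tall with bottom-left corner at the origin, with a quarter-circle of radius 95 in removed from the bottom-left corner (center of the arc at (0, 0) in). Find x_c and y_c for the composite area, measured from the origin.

plate: A = 220 × 190 = 41800.00, centroid at (110.00, 95.00).
removed quarter-circle: A = −¼π·95² = -7088.22, centroid at (40.32, 40.32).
ΣA = 34711.78 in²
ΣAx_c = (41800.00)(110.00) + (-7088.22)(40.32) = 4312208.33 in³
ΣAy_c = (41800.00)(95.00) + (-7088.22)(40.32) = 3685208.33 in³
x_c = 4312208.33 / 34711.78 = 124.23 in
y_c = 3685208.33 / 34711.78 = 106.17 in

x_c = 124.23 in, y_c = 106.17 in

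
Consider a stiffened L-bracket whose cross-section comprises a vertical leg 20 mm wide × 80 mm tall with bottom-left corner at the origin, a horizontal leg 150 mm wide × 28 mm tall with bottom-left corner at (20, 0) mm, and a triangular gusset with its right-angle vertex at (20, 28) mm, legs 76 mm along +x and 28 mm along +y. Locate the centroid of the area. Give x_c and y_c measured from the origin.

x_c = 67.49 mm, y_c = 23.68 mm

vertical leg: A = 20 × 80 = 1600.00, centroid at (10.00, 40.00).
horizontal leg: A = 150 × 28 = 4200.00, centroid at (95.00, 14.00).
gusset: A = ½·76·28 = 1064.00, centroid at (45.33, 37.33).
ΣA = 6864.00 mm²
ΣAx_c = (1600.00)(10.00) + (4200.00)(95.00) + (1064.00)(45.33) = 463234.67 mm³
ΣAy_c = (1600.00)(40.00) + (4200.00)(14.00) + (1064.00)(37.33) = 162522.67 mm³
x_c = 463234.67 / 6864.00 = 67.49 mm
y_c = 162522.67 / 6864.00 = 23.68 mm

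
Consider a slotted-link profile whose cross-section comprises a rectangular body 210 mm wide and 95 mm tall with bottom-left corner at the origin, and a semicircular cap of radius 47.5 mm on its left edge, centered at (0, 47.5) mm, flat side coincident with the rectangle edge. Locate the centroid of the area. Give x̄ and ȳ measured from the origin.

Part | A | x̄ᵢ | ȳᵢ | A·x̄ᵢ | A·ȳᵢ
rectangular body | 19950.00 | 105.00 | 47.50 | 2094750.00 | 947625.00
semicircular end | 3544.11 | -20.16 | 47.50 | -71447.92 | 168345.19
Σ | 23494.11 |  |  | 2023302.08 | 1115970.19
x̄ = 2023302.08 / 23494.11 = 86.12 mm
ȳ = 1115970.19 / 23494.11 = 47.50 mm

x̄ = 86.12 mm, ȳ = 47.50 mm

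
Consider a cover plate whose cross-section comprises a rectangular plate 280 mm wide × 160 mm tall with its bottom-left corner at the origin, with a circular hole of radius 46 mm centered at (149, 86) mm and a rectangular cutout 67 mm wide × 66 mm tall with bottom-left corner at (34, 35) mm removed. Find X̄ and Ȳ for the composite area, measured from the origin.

Part | A | x̄ᵢ | ȳᵢ | A·x̄ᵢ | A·ȳᵢ
plate | 44800.00 | 140.00 | 80.00 | 6272000.00 | 3584000.00
hole 1 | -6647.61 | 149.00 | 86.00 | -990493.90 | -571694.46
hole 2 | -4422.00 | 67.50 | 68.00 | -298485.00 | -300696.00
Σ | 33730.39 |  |  | 4983021.10 | 2711609.54
X̄ = 4983021.10 / 33730.39 = 147.73 mm
Ȳ = 2711609.54 / 33730.39 = 80.39 mm

X̄ = 147.73 mm, Ȳ = 80.39 mm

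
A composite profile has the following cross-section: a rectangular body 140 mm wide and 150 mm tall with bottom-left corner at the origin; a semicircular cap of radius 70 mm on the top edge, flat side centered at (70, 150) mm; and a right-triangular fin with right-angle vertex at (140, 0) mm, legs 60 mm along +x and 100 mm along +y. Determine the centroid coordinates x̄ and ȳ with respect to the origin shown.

rectangular body: A = 140 × 150 = 21000.00, centroid at (70.00, 75.00).
semicircular top: A = ½π·70² = 7696.90, centroid at (70.00, 179.71).
triangular fin: A = ½·60·100 = 3000.00, centroid at (160.00, 33.33).
ΣA = 31696.90 mm², ΣAx̄ = 2488783.14 mm³, ΣAȳ = 3058201.97 mm³.
x̄ = 2488783.14/31696.90 = 78.52 mm; ȳ = 3058201.97/31696.90 = 96.48 mm.

x̄ = 78.52 mm, ȳ = 96.48 mm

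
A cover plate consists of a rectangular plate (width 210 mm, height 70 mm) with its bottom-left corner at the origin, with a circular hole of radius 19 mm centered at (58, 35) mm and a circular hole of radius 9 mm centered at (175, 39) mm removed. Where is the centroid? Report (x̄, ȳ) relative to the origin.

plate: A = 210 × 70 = 14700.00, centroid at (105.00, 35.00).
hole 1: A = −π·19² = -1134.11, centroid at (58.00, 35.00).
hole 2: A = −π·9² = -254.47, centroid at (175.00, 39.00).
ΣA = 13311.42 mm²
ΣAx̄ = (14700.00)(105.00) + (-1134.11)(58.00) + (-254.47)(175.00) = 1433189.26 mm³
ΣAȳ = (14700.00)(35.00) + (-1134.11)(35.00) + (-254.47)(39.00) = 464881.69 mm³
x̄ = 1433189.26 / 13311.42 = 107.67 mm
ȳ = 464881.69 / 13311.42 = 34.92 mm

x̄ = 107.67 mm, ȳ = 34.92 mm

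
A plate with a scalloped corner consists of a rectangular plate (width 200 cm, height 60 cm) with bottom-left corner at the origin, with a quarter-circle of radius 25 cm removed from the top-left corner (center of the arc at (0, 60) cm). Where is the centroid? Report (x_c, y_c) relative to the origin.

plate: A = 200 × 60 = 12000.00, centroid at (100.00, 30.00).
removed quarter-circle: A = −¼π·25² = -490.87, centroid at (10.61, 49.39).
ΣA = 11509.13 cm², ΣAx_c = 1194791.67 cm³, ΣAy_c = 335755.90 cm³.
x_c = 1194791.67/11509.13 = 103.81 cm; y_c = 335755.90/11509.13 = 29.17 cm.

x_c = 103.81 cm, y_c = 29.17 cm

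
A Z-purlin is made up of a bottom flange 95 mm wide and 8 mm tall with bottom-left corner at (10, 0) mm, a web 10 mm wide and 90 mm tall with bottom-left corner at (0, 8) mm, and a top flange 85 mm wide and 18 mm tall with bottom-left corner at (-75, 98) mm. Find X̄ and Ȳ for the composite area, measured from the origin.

X̄ = -0.48 mm, Ȳ = 67.23 mm

bottom flange: A = 95 × 8 = 760.00, centroid at (57.50, 4.00).
web: A = 10 × 90 = 900.00, centroid at (5.00, 53.00).
top flange: A = 85 × 18 = 1530.00, centroid at (-32.50, 107.00).
ΣA = 3190.00 mm²
ΣAX̄ = (760.00)(57.50) + (900.00)(5.00) + (1530.00)(-32.50) = -1525.00 mm³
ΣAȲ = (760.00)(4.00) + (900.00)(53.00) + (1530.00)(107.00) = 214450.00 mm³
X̄ = -1525.00 / 3190.00 = -0.48 mm
Ȳ = 214450.00 / 3190.00 = 67.23 mm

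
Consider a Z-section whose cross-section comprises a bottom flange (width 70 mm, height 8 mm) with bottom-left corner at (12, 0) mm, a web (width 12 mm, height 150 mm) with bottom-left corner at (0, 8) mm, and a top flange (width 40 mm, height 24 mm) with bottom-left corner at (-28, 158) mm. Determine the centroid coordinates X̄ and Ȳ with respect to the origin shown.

X̄ = 8.87 mm, Ȳ = 94.83 mm

bottom flange: A = 70 × 8 = 560.00, centroid at (47.00, 4.00).
web: A = 12 × 150 = 1800.00, centroid at (6.00, 83.00).
top flange: A = 40 × 24 = 960.00, centroid at (-8.00, 170.00).
ΣA = 3320.00 mm²
ΣAX̄ = (560.00)(47.00) + (1800.00)(6.00) + (960.00)(-8.00) = 29440.00 mm³
ΣAȲ = (560.00)(4.00) + (1800.00)(83.00) + (960.00)(170.00) = 314840.00 mm³
X̄ = 29440.00 / 3320.00 = 8.87 mm
Ȳ = 314840.00 / 3320.00 = 94.83 mm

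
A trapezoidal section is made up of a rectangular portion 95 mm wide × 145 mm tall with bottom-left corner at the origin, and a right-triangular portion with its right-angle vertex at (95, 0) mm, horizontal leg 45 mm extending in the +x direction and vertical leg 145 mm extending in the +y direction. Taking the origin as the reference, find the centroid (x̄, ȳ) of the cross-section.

rectangular portion: A = 95 × 145 = 13775.00, centroid at (47.50, 72.50).
triangular portion: A = ½·45·145 = 3262.50, centroid at (110.00, 48.33).
ΣA = 17037.50 mm², ΣAx̄ = 1013187.50 mm³, ΣAȳ = 1156375.00 mm³.
x̄ = 1013187.50/17037.50 = 59.47 mm; ȳ = 1156375.00/17037.50 = 67.87 mm.

x̄ = 59.47 mm, ȳ = 67.87 mm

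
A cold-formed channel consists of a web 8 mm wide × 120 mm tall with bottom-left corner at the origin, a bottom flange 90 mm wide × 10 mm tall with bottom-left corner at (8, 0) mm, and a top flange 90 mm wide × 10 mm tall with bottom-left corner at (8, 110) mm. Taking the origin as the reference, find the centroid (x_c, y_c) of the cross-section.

x_c = 35.96 mm, y_c = 60.00 mm

web: A = 8 × 120 = 960.00, centroid at (4.00, 60.00).
bottom flange: A = 90 × 10 = 900.00, centroid at (53.00, 5.00).
top flange: A = 90 × 10 = 900.00, centroid at (53.00, 115.00).
ΣA = 2760.00 mm²
ΣAx_c = (960.00)(4.00) + (900.00)(53.00) + (900.00)(53.00) = 99240.00 mm³
ΣAy_c = (960.00)(60.00) + (900.00)(5.00) + (900.00)(115.00) = 165600.00 mm³
x_c = 99240.00 / 2760.00 = 35.96 mm
y_c = 165600.00 / 2760.00 = 60.00 mm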